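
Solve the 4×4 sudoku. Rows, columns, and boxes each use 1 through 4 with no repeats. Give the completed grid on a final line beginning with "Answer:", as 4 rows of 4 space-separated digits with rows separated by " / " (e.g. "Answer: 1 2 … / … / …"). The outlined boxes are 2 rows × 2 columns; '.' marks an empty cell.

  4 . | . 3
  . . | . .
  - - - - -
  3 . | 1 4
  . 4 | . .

Step 1. [r1c3∈{2}] only 2 remains possible at r1c3 ⇒ r1c3=2.
Step 2. [r3c2∈{2}] r3c2 has the single candidate 2 ⇒ r3c2=2.
Step 3. [r1c2∈{1}] r1c2 has the single candidate 1 ⇒ r1c2=1.
Step 4. [r2c4∈{1}] only 1 remains possible at r2c4. So r2c4=1.
Step 5. [r4c4∈{2}] r4c4's peers cover all but 2, so r4c4=2.
Step 6. [r2c3∈{4}] nothing but 4 survives at r2c3. So r2c3=4.
Step 7. [r2c1∈{2}] only 2 remains possible at r2c1. So r2c1=2.
Step 8. [r4c3∈{3}] only 3 remains possible at r4c3. So r4c3=3.
Step 9. [r2c2∈{3}] r2c2's peers cover all but 3, so r2c2=3.
Step 10. [r4c1∈{1}] nothing but 1 survives at r4c1 ⇒ r4c1=1.

Answer: 4 1 2 3 / 2 3 4 1 / 3 2 1 4 / 1 4 3 2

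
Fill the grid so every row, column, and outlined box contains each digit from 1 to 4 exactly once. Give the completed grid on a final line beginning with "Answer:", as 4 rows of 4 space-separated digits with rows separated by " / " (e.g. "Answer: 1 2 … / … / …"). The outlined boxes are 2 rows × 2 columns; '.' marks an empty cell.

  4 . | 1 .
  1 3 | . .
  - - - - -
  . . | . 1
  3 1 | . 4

Step 1. [r2c4∈{2}] r2c4 has the single candidate 2, so r2c4=2.
Step 2. [r3c1∈{2}] only 2 remains possible at r3c1 ⇒ r3c1=2.
Step 3. [r3c2∈{4}] r3c2's peers cover all but 4. So r3c2=4.
Step 4. [r1c4∈{3}] r1c4 is down to just 3 ⇒ r1c4=3.
Step 5. [r3c3∈{3}] r3c3's peers cover all but 3. So r3c3=3.
Step 6. [r1c2∈{2}] nothing but 2 survives at r1c2. So r1c2=2.
Step 7. [r4c3∈{2}] only 2 remains possible at r4c3. So r4c3=2.
Step 8. [r2c3∈{4}] nothing but 4 survives at r2c3 ⇒ r2c3=4.

Answer: 4 2 1 3 / 1 3 4 2 / 2 4 3 1 / 3 1 2 4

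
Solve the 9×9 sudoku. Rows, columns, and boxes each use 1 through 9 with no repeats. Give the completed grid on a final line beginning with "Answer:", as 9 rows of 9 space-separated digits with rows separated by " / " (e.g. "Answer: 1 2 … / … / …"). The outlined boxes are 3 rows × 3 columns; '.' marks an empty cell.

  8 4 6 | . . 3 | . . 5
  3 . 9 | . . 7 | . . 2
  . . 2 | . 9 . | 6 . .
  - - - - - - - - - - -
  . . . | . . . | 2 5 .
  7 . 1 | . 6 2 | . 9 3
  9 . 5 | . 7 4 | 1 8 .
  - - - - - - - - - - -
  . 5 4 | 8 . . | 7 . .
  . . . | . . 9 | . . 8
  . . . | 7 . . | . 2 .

Step 1. [r2c2∈{1}] nothing but 1 survives at r2c2. So r2c2=1.
Step 2. [r2c8∈{4}] r2c8 is down to just 4, so r2c8=4.
Step 3. [r9c2∈{3,6,8,9}] in col 2, 9 fits only at r9c2 ⇒ r9c2=9.
Step 4. [r6c4∈{3}] r6c4's peers cover all but 3, so r6c4=3.
Step 5. [r3c8∈{1,3,7}] 3 has one home in row 3: r3c8 ⇒ r3c8=3.
Step 6. [r7c5∈{1,2,3}] in row 7, 3 fits only at r7c5. So r7c5=3.
Step 7. [r3c6∈{1,5,8}] in row 3, 8 fits only at r3c6, so r3c6=8.
Step 8. [r9c6∈{1,5,6}] 5 has one home in col 6: r9c6. So r9c6=5.
Step 9. [r7c6∈{1,6}] across col 6, 6 lands solely at r7c6, so r7c6=6.
Step 10. [r7c8∈{1}] r7c8 is down to just 1. So r7c8=1.
Step 11. [r5c7∈{4}] r5c7 has the single candidate 4. So r5c7=4.
Step 12. [r3c4∈{1,4,5}] across row 3, 4 lands solely at r3c4, so r3c4=4.
Step 13. [r8c5∈{1,2,4}] row 8 places 4 nowhere but r8c5. So r8c5=4.
Step 14. [r9c5∈{1}] only 1 remains possible at r9c5. So r9c5=1.
Step 15. [r9c1∈{6}] r9c1 has the single candidate 6, so r9c1=6.
Step 16. [r8c4∈{2}] only 2 remains possible at r8c4. So r8c4=2.
Step 17. [r9c7∈{3}] only 3 remains possible at r9c7. So r9c7=3.
Step 18. [r5c2∈{8}] only 8 remains possible at r5c2, so r5c2=8.
Step 19. [r4c9∈{6,7}] across row 4, 7 lands solely at r4c9 ⇒ r4c9=7.
Step 20. [r8c3∈{3,7}] across col 3, 7 lands solely at r8c3, so r8c3=7.
Step 21. [r4c2∈{3,6}] across row 4, 6 lands solely at r4c2, so r4c2=6.
Step 22. [r4c6∈{1}] nothing but 1 survives at r4c6. So r4c6=1.
Step 23. [r5c4∈{5}] only 5 remains possible at r5c4, so r5c4=5.
Step 24. [r2c5∈{5}] r2c5 has the single candidate 5, so r2c5=5.
Step 25. [r3c9∈{1}] r3c9 has the single candidate 1, so r3c9=1.
Step 26. [r2c7∈{8}] only 8 remains possible at r2c7, so r2c7=8.
Step 27. [r8c7∈{5}] nothing but 5 survives at r8c7 ⇒ r8c7=5.
Step 28. [r1c5∈{2}] nothing but 2 survives at r1c5 ⇒ r1c5=2.
Step 29. [r6c2∈{2}] r6c2's peers cover all but 2, so r6c2=2.
Step 30. [r9c3∈{8}] nothing but 8 survives at r9c3 ⇒ r9c3=8.
Step 31. [r1c7∈{9}] r1c7 is down to just 9, so r1c7=9.
Step 32. [r4c3∈{3}] only 3 remains possible at r4c3 ⇒ r4c3=3.
Step 33. [r4c4∈{9}] r4c4's peers cover all but 9, so r4c4=9.
Step 34. [r2c4∈{6}] r2c4 has the single candidate 6, so r2c4=6.
Step 35. [r1c4∈{1}] r1c4 is down to just 1. So r1c4=1.
Step 36. [r3c2∈{7}] nothing but 7 survives at r3c2, so r3c2=7.
Step 37. [r3c1∈{5}] r3c1's peers cover all but 5, so r3c1=5.
Step 38. [r9c9∈{4}] r9c9 is down to just 4. So r9c9=4.
Step 39. [r4c5∈{8}] nothing but 8 survives at r4c5, so r4c5=8.
Step 40. [r1c8∈{7}] only 7 remains possible at r1c8. So r1c8=7.
Step 41. [r8c1∈{1}] r8c1 is down to just 1 ⇒ r8c1=1.
Step 42. [r7c9∈{9}] r7c9's peers cover all but 9, so r7c9=9.
Step 43. [r4c1∈{4}] r4c1's peers cover all but 4. So r4c1=4.
Step 44. [r8c8∈{6}] r8c8 is down to just 6 ⇒ r8c8=6.
Step 45. [r6c9∈{6}] only 6 remains possible at r6c9. So r6c9=6.
Step 46. [r8c2∈{3}] r8c2's peers cover all but 3 ⇒ r8c2=3.
Step 47. [r7c1∈{2}] r7c1 has the single candidate 2 ⇒ r7c1=2.

Answer: 8 4 6 1 2 3 9 7 5 / 3 1 9 6 5 7 8 4 2 / 5 7 2 4 9 8 6 3 1 / 4 6 3 9 8 1 2 5 7 / 7 8 1 5 6 2 4 9 3 / 9 2 5 3 7 4 1 8 6 / 2 5 4 8 3 6 7 1 9 / 1 3 7 2 4 9 5 6 8 / 6 9 8 7 1 5 3 2 4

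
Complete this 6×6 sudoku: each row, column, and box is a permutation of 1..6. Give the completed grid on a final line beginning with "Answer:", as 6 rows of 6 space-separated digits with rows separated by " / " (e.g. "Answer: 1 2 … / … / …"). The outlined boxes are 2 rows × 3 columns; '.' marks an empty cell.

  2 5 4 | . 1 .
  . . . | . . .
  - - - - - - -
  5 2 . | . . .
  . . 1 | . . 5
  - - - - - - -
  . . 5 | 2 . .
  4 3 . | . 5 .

Step 1. [r4c5∈{2,3,4,6}] r4c5 is the only open cell in row 4 admitting 2 ⇒ r4c5=2.
Step 2. [r2c4∈{3,4,5,6}] r2c4 is the only open cell in row 2 admitting 5. So r2c4=5.
Step 3. [r2c6∈{2,3,4,6}] row 2 places 2 nowhere but r2c6. So r2c6=2.
Step 4. [r2c5∈{3,4,6}] row 2 places 4 nowhere but r2c5. So r2c5=4.
Step 5. [r5c6∈{1,3,4,6}] in row 5, 4 fits only at r5c6. So r5c6=4.
Step 6. [r3c4∈{1,3,4,6}] in row 3, 4 fits only at r3c4. So r3c4=4.
Step 7. [r3c6∈{1,3,6}] row 3 places 1 nowhere but r3c6, so r3c6=1.
Step 8. [r6c6∈{6}] r6c6 is down to just 6, so r6c6=6.
Step 9. [r3c5∈{3,6}] col 5 places 6 nowhere but r3c5 ⇒ r3c5=6.
Step 10. [r2c3∈{3,6}] 6 has one home in col 3: r2c3, so r2c3=6.
Step 11. [r2c1∈{1,3}] 3 has one home in row 2: r2c1. So r2c1=3.
Step 12. [r5c1∈{1,6}] 1 has one home in col 1: r5c1 ⇒ r5c1=1.
Step 13. [r1c6∈{3}] r1c6 has the single candidate 3. So r1c6=3.
Step 14. [r4c2∈{4,6}] 4 has one home in row 4: r4c2. So r4c2=4.
Step 15. [r3c3∈{3}] r3c3's peers cover all but 3 ⇒ r3c3=3.
Step 16. [r4c4∈{3}] nothing but 3 survives at r4c4, so r4c4=3.
Step 17. [r5c2∈{6}] only 6 remains possible at r5c2 ⇒ r5c2=6.
Step 18. [r6c3∈{2}] nothing but 2 survives at r6c3 ⇒ r6c3=2.
Step 19. [r5c5∈{3}] only 3 remains possible at r5c5, so r5c5=3.
Step 20. [r1c4∈{6}] r1c4's peers cover all but 6. So r1c4=6.
Step 21. [r4c1∈{6}] r4c1's peers cover all but 6, so r4c1=6.
Step 22. [r2c2∈{1}] r2c2's peers cover all but 1. So r2c2=1.
Step 23. [r6c4∈{1}] r6c4's peers cover all but 1. So r6c4=1.

Answer: 2 5 4 6 1 3 / 3 1 6 5 4 2 / 5 2 3 4 6 1 / 6 4 1 3 2 5 / 1 6 5 2 3 4 / 4 3 2 1 5 6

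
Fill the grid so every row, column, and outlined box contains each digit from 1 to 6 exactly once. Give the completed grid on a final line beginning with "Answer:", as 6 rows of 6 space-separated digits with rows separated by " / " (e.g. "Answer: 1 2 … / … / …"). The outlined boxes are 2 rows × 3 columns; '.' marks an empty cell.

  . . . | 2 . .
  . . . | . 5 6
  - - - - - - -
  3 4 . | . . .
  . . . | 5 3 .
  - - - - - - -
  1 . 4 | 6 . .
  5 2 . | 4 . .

Step 1. [r3c4∈{1}] r3c4 is down to just 1 ⇒ r3c4=1.
Step 2. [r1c2∈{1,3,5,6}] 5 has one home in col 2: r1c2, so r1c2=5.
Step 3. [r3c6∈{2}] r3c6 has the single candidate 2, so r3c6=2.
Step 4. [r6c3∈{3,6}] across row 6, 6 lands solely at r6c3 ⇒ r6c3=6.
Step 5. [r6c6∈{1,3}] across row 6, 3 lands solely at r6c6, so r6c6=3.
Step 6. [r1c5∈{1,4}] col 5 places 4 nowhere but r1c5. So r1c5=4.
Step 7. [r1c3∈{1,3}] in row 1, 3 fits only at r1c3 ⇒ r1c3=3.
Step 8. [r4c2∈{1,6}] r4c2 is the only open cell in col 2 admitting 6. So r4c2=6.
Step 9. [r4c1∈{2}] nothing but 2 survives at r4c1, so r4c1=2.
Step 10. [r2c2∈{1}] r2c2 has the single candidate 1 ⇒ r2c2=1.
Step 11. [r1c6∈{1}] r1c6 is down to just 1. So r1c6=1.
Step 12. [r1c1∈{6}] only 6 remains possible at r1c1. So r1c1=6.
Step 13. [r2c4∈{3}] r2c4 is down to just 3. So r2c4=3.
Step 14. [r5c6∈{5}] r5c6's peers cover all but 5, so r5c6=5.
Step 15. [r4c3∈{1}] r4c3 is down to just 1. So r4c3=1.
Step 16. [r4c6∈{4}] r4c6 is down to just 4, so r4c6=4.
Step 17. [r5c5∈{2}] only 2 remains possible at r5c5 ⇒ r5c5=2.
Step 18. [r2c3∈{2}] r2c3 has the single candidate 2 ⇒ r2c3=2.
Step 19. [r2c1∈{4}] only 4 remains possible at r2c1, so r2c1=4.
Step 20. [r3c5∈{6}] nothing but 6 survives at r3c5, so r3c5=6.
Step 21. [r5c2∈{3}] r5c2's peers cover all but 3, so r5c2=3.
Step 22. [r6c5∈{1}] nothing but 1 survives at r6c5. So r6c5=1.
Step 23. [r3c3∈{5}] r3c3 has the single candidate 5, so r3c3=5.

Answer: 6 5 3 2 4 1 / 4 1 2 3 5 6 / 3 4 5 1 6 2 / 2 6 1 5 3 4 / 1 3 4 6 2 5 / 5 2 6 4 1 3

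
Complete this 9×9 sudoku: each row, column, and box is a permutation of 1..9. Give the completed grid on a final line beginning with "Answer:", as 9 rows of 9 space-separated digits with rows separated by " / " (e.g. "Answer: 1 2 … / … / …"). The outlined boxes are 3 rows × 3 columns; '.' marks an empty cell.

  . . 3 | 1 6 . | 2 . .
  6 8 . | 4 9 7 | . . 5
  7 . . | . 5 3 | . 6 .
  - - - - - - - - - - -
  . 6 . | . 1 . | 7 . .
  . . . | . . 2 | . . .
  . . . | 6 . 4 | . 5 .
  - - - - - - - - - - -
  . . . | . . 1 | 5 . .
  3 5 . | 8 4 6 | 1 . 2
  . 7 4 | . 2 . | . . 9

Step 1. [r4c6∈{5,8,9}] across col 6, 9 lands solely at r4c6 ⇒ r4c6=9.
Step 2. [r8c3∈{9}] only 9 remains possible at r8c3, so r8c3=9.
Step 3. [r2c3∈{1,2}] row 2 places 2 nowhere but r2c3, so r2c3=2.
Step 4. [r9c7∈{3,6,8}] row 9 places 6 nowhere but r9c7 ⇒ r9c7=6.
Step 5. [r4c8∈{2,3,4,8}] col 8 places 2 nowhere but r4c8 ⇒ r4c8=2.
Step 6. [r3c3∈{1}] only 1 remains possible at r3c3 ⇒ r3c3=1.
Step 7. [r5c9∈{1,3,4,6,8}] across row 5, 6 lands solely at r5c9, so r5c9=6.
Step 8. [r6c9∈{1,3,8}] 1 has one home in col 9: r6c9 ⇒ r6c9=1.
Step 9. [r5c2∈{1,3,4,9}] 1 has one home in col 2: r5c2 ⇒ r5c2=1.
Step 10. [r6c2∈{2,3,9}] 3 has one home in col 2: r6c2, so r6c2=3.
Step 11. [r1c1∈{4,5,9}] row 1 places 5 nowhere but r1c1 ⇒ r1c1=5.
Step 12. [r8c8∈{7}] r8c8 has the single candidate 7, so r8c8=7.
Step 13. [r6c1∈{2,8,9}] in row 6, 2 fits only at r6c1, so r6c1=2.
Step 14. [r7c1∈{8}] r7c1's peers cover all but 8 ⇒ r7c1=8.
Step 15. [r6c7∈{8,9}] across row 6, 9 lands solely at r6c7 ⇒ r6c7=9.
Step 16. [r9c8∈{3,8}] r9c8 is the only open cell in row 9 admitting 8. So r9c8=8.
Step 17. [r9c4∈{3,5}] in row 9, 3 fits only at r9c4. So r9c4=3.
Step 18. [r4c9∈{3,4,8}] in row 4, 3 fits only at r4c9 ⇒ r4c9=3.
Step 19. [r5c7∈{4,8}] r5c7 is the only open cell in box 6 admitting 8 ⇒ r5c7=8.
Step 20. [r3c7∈{4}] only 4 remains possible at r3c7, so r3c7=4.
Step 21. [r7c5∈{7}] r7c5's peers cover all but 7, so r7c5=7.
Step 22. [r5c8∈{4}] r5c8 has the single candidate 4 ⇒ r5c8=4.
Step 23. [r4c4∈{5}] only 5 remains possible at r4c4 ⇒ r4c4=5.
Step 24. [r6c3∈{7,8}] across row 6, 7 lands solely at r6c3. So r6c3=7.
Step 25. [r1c9∈{7,8}] across row 1, 7 lands solely at r1c9. So r1c9=7.
Step 26. [r3c2∈{9}] r3c2's peers cover all but 9, so r3c2=9.
Step 27. [r2c8∈{1,3}] across row 2, 1 lands solely at r2c8. So r2c8=1.
Step 28. [r4c3∈{8}] r4c3's peers cover all but 8. So r4c3=8.
Step 29. [r3c4∈{2}] r3c4 has the single candidate 2, so r3c4=2.
Step 30. [r7c9∈{4}] nothing but 4 survives at r7c9, so r7c9=4.
Step 31. [r7c4∈{9}] r7c4 has the single candidate 9, so r7c4=9.
Step 32. [r1c6∈{8}] r1c6 is down to just 8, so r1c6=8.
Step 33. [r7c3∈{6}] nothing but 6 survives at r7c3. So r7c3=6.
Step 34. [r7c8∈{3}] r7c8 is down to just 3 ⇒ r7c8=3.
Step 35. [r9c1∈{1}] r9c1's peers cover all but 1, so r9c1=1.
Step 36. [r7c2∈{2}] nothing but 2 survives at r7c2. So r7c2=2.
Step 37. [r1c2∈{4}] r1c2 is down to just 4 ⇒ r1c2=4.
Step 38. [r1c8∈{9}] only 9 remains possible at r1c8, so r1c8=9.
Step 39. [r5c1∈{9}] only 9 remains possible at r5c1 ⇒ r5c1=9.
Step 40. [r5c3∈{5}] only 5 remains possible at r5c3. So r5c3=5.
Step 41. [r3c9∈{8}] nothing but 8 survives at r3c9, so r3c9=8.
Step 42. [r5c5∈{3}] r5c5 is down to just 3, so r5c5=3.
Step 43. [r6c5∈{8}] nothing but 8 survives at r6c5, so r6c5=8.
Step 44. [r4c1∈{4}] r4c1 has the single candidate 4 ⇒ r4c1=4.
Step 45. [r2c7∈{3}] nothing but 3 survives at r2c7 ⇒ r2c7=3.
Step 46. [r9c6∈{5}] r9c6's peers cover all but 5. So r9c6=5.
Step 47. [r5c4∈{7}] nothing but 7 survives at r5c4. So r5c4=7.

Answer: 5 4 3 1 6 8 2 9 7 / 6 8 2 4 9 7 3 1 5 / 7 9 1 2 5 3 4 6 8 / 4 6 8 5 1 9 7 2 3 / 9 1 5 7 3 2 8 4 6 / 2 3 7 6 8 4 9 5 1 / 8 2 6 9 7 1 5 3 4 / 3 5 9 8 4 6 1 7 2 / 1 7 4 3 2 5 6 8 9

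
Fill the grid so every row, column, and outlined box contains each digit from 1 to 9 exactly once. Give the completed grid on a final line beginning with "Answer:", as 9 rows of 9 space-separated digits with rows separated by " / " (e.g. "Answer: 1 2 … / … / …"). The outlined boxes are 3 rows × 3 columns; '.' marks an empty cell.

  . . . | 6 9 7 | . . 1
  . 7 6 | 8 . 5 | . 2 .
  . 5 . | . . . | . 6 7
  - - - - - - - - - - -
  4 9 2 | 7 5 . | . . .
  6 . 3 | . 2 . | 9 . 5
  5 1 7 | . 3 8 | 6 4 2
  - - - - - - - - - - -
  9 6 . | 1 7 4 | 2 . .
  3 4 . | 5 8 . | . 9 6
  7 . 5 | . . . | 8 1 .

Step 1. [r1c8∈{3,5,8}] r1c8 is the only open cell in box 3 admitting 8 ⇒ r1c8=8.
Step 2. [r9c6∈{2,3,6,9}] 9 has one home in col 6: r9c6 ⇒ r9c6=9.
Step 3. [r7c9∈{3}] r7c9's peers cover all but 3. So r7c9=3.
Step 4. [r2c7∈{3,4}] across row 2, 3 lands solely at r2c7 ⇒ r2c7=3.
Step 5. [r3c7∈{4}] r3c7's peers cover all but 4, so r3c7=4.
Step 6. [r3c5∈{1}] nothing but 1 survives at r3c5 ⇒ r3c5=1.
Step 7. [r3c1∈{2,8}] 8 has one home in col 1: r3c1 ⇒ r3c1=8.
Step 8. [r8c6∈{2}] only 2 remains possible at r8c6. So r8c6=2.
Step 9. [r1c2∈{2,3}] in row 1, 3 fits only at r1c2 ⇒ r1c2=3.
Step 10. [r3c6∈{3}] r3c6's peers cover all but 3. So r3c6=3.
Step 11. [r4c6∈{1,6}] across row 4, 6 lands solely at r4c6 ⇒ r4c6=6.
Step 12. [r9c5∈{6}] r9c5's peers cover all but 6 ⇒ r9c5=6.
Step 13. [r2c9∈{9}] r2c9 has the single candidate 9, so r2c9=9.
Step 14. [r4c8∈{3}] nothing but 3 survives at r4c8. So r4c8=3.
Step 15. [r5c4∈{4}] nothing but 4 survives at r5c4, so r5c4=4.
Step 16. [r2c5∈{4}] only 4 remains possible at r2c5, so r2c5=4.
Step 17. [r1c3∈{4}] r1c3 has the single candidate 4 ⇒ r1c3=4.
Step 18. [r1c7∈{5}] r1c7's peers cover all but 5, so r1c7=5.
Step 19. [r9c2∈{2}] r9c2 has the single candidate 2, so r9c2=2.
Step 20. [r1c1∈{2}] r1c1 has the single candidate 2 ⇒ r1c1=2.
Step 21. [r4c7∈{1}] nothing but 1 survives at r4c7 ⇒ r4c7=1.
Step 22. [r5c2∈{8}] nothing but 8 survives at r5c2, so r5c2=8.
Step 23. [r8c3∈{1}] r8c3's peers cover all but 1, so r8c3=1.
Step 24. [r6c4∈{9}] r6c4's peers cover all but 9 ⇒ r6c4=9.
Step 25. [r7c3∈{8}] r7c3's peers cover all but 8, so r7c3=8.
Step 26. [r4c9∈{8}] r4c9 is down to just 8, so r4c9=8.
Step 27. [r8c7∈{7}] nothing but 7 survives at r8c7, so r8c7=7.
Step 28. [r3c4∈{2}] r3c4 has the single candidate 2. So r3c4=2.
Step 29. [r7c8∈{5}] r7c8 is down to just 5, so r7c8=5.
Step 30. [r2c1∈{1}] nothing but 1 survives at r2c1. So r2c1=1.
Step 31. [r9c4∈{3}] r9c4 is down to just 3. So r9c4=3.
Step 32. [r9c9∈{4}] r9c9 has the single candidate 4. So r9c9=4.
Step 33. [r5c8∈{7}] r5c8 has the single candidate 7. So r5c8=7.
Step 34. [r3c3∈{9}] nothing but 9 survives at r3c3 ⇒ r3c3=9.
Step 35. [r5c6∈{1}] r5c6 is down to just 1, so r5c6=1.

Answer: 2 3 4 6 9 7 5 8 1 / 1 7 6 8 4 5 3 2 9 / 8 5 9 2 1 3 4 6 7 / 4 9 2 7 5 6 1 3 8 / 6 8 3 4 2 1 9 7 5 / 5 1 7 9 3 8 6 4 2 / 9 6 8 1 7 4 2 5 3 / 3 4 1 5 8 2 7 9 6 / 7 2 5 3 6 9 8 1 4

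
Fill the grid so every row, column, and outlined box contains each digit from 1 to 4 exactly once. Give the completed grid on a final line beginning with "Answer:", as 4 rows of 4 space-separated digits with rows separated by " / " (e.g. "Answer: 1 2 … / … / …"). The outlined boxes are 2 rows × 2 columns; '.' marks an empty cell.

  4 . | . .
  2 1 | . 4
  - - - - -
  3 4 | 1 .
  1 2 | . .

Step 1. [r2c3∈{3}] r2c3's peers cover all but 3, so r2c3=3.
Step 2. [r1c4∈{1,2}] r1c4 is the only open cell in row 1 admitting 1, so r1c4=1.
Step 3. [r3c4∈{2}] only 2 remains possible at r3c4, so r3c4=2.
Step 4. [r1c3∈{2}] r1c3 is down to just 2. So r1c3=2.
Step 5. [r1c2∈{3}] r1c2 has the single candidate 3. So r1c2=3.
Step 6. [r4c3∈{4}] r4c3 is down to just 4 ⇒ r4c3=4.
Step 7. [r4c4∈{3}] r4c4 has the single candidate 3 ⇒ r4c4=3.

Answer: 4 3 2 1 / 2 1 3 4 / 3 4 1 2 / 1 2 4 3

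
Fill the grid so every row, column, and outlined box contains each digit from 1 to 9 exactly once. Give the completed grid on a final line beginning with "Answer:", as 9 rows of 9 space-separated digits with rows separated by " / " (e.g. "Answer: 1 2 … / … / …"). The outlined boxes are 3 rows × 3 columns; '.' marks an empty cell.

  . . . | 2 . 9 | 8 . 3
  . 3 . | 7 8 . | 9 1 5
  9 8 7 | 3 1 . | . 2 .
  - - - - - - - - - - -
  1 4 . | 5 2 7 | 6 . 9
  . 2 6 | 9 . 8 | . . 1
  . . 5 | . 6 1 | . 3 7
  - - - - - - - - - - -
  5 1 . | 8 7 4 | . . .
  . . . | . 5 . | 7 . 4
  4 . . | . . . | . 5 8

Step 1. [r4c3∈{3,8}] across row 4, 3 lands solely at r4c3 ⇒ r4c3=3.
Step 2. [r8c1∈{2,3,6,8}] r8c1 is the only open cell in col 1 admitting 3, so r8c1=3.
Step 3. [r7c9∈{2,6}] in col 9, 2 fits only at r7c9 ⇒ r7c9=2.
Step 4. [r7c3∈{9}] nothing but 9 survives at r7c3, so r7c3=9.
Step 5. [r8c2∈{6}] r8c2's peers cover all but 6, so r8c2=6.
Step 6. [r5c8∈{4}] r5c8 has the single candidate 4 ⇒ r5c8=4.
Step 7. [r9c6∈{2,3,6}] in col 6, 3 fits only at r9c6, so r9c6=3.
Step 8. [r1c1∈{6}] r1c1 is down to just 6, so r1c1=6.
Step 9. [r9c3∈{2}] only 2 remains possible at r9c3 ⇒ r9c3=2.
Step 10. [r1c3∈{1,4}] in row 1, 1 fits only at r1c3. So r1c3=1.
Step 11. [r8c4∈{1}] r8c4 has the single candidate 1, so r8c4=1.
Step 12. [r2c6∈{6}] r2c6 has the single candidate 6 ⇒ r2c6=6.
Step 13. [r9c7∈{1}] only 1 remains possible at r9c7. So r9c7=1.
Step 14. [r2c3∈{4}] only 4 remains possible at r2c3. So r2c3=4.
Step 15. [r9c2∈{7}] only 7 remains possible at r9c2 ⇒ r9c2=7.
Step 16. [r3c9∈{6}] only 6 remains possible at r3c9. So r3c9=6.
Step 17. [r6c1∈{8}] r6c1 has the single candidate 8. So r6c1=8.
Step 18. [r8c8∈{9}] nothing but 9 survives at r8c8, so r8c8=9.
Step 19. [r4c8∈{8}] r4c8's peers cover all but 8. So r4c8=8.
Step 20. [r9c4∈{6}] r9c4's peers cover all but 6 ⇒ r9c4=6.
Step 21. [r1c5∈{4}] r1c5's peers cover all but 4. So r1c5=4.
Step 22. [r1c2∈{5}] only 5 remains possible at r1c2. So r1c2=5.
Step 23. [r8c6∈{2}] r8c6's peers cover all but 2 ⇒ r8c6=2.
Step 24. [r1c8∈{7}] r1c8 is down to just 7. So r1c8=7.
Step 25. [r6c4∈{4}] r6c4's peers cover all but 4, so r6c4=4.
Step 26. [r2c1∈{2}] r2c1's peers cover all but 2, so r2c1=2.
Step 27. [r3c6∈{5}] nothing but 5 survives at r3c6, so r3c6=5.
Step 28. [r5c1∈{7}] only 7 remains possible at r5c1, so r5c1=7.
Step 29. [r5c5∈{3}] r5c5 has the single candidate 3. So r5c5=3.
Step 30. [r7c8∈{6}] r7c8's peers cover all but 6 ⇒ r7c8=6.
Step 31. [r9c5∈{9}] nothing but 9 survives at r9c5. So r9c5=9.
Step 32. [r3c7∈{4}] r3c7 is down to just 4 ⇒ r3c7=4.
Step 33. [r6c7∈{2}] only 2 remains possible at r6c7 ⇒ r6c7=2.
Step 34. [r7c7∈{3}] r7c7 has the single candidate 3, so r7c7=3.
Step 35. [r8c3∈{8}] r8c3 is down to just 8, so r8c3=8.
Step 36. [r6c2∈{9}] nothing but 9 survives at r6c2 ⇒ r6c2=9.
Step 37. [r5c7∈{5}] r5c7's peers cover all but 5 ⇒ r5c7=5.

Answer: 6 5 1 2 4 9 8 7 3 / 2 3 4 7 8 6 9 1 5 / 9 8 7 3 1 5 4 2 6 / 1 4 3 5 2 7 6 8 9 / 7 2 6 9 3 8 5 4 1 / 8 9 5 4 6 1 2 3 7 / 5 1 9 8 7 4 3 6 2 / 3 6 8 1 5 2 7 9 4 / 4 7 2 6 9 3 1 5 8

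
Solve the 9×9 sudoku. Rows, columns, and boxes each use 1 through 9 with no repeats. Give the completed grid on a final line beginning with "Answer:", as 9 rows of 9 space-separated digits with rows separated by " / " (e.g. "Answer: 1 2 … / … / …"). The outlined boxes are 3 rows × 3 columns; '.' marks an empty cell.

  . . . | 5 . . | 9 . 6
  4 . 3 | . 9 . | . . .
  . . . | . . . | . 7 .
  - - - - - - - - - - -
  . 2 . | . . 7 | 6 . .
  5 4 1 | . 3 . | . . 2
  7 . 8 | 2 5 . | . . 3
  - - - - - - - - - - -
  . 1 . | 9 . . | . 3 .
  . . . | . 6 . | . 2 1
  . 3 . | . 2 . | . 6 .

Step 1. [r3c7∈{1,2,3,4,5,8}] 3 has one home in col 7: r3c7. So r3c7=3.
Step 2. [r4c3∈{9}] nothing but 9 survives at r4c3. So r4c3=9.
Step 3. [r9c9∈{4,5,7,8,9}] across col 9, 9 lands solely at r9c9, so r9c9=9.
Step 4. [r9c1∈{8}] nothing but 8 survives at r9c1 ⇒ r9c1=8.
Step 5. [r7c9∈{4,5,7,8}] in col 9, 7 fits only at r7c9 ⇒ r7c9=7.
Step 6. [r1c5∈{1,4,7,8}] r1c5 is the only open cell in col 5 admitting 7. So r1c5=7.
Step 7. [r1c3∈{2}] r1c3's peers cover all but 2. So r1c3=2.
Step 8. [r3c6∈{1,2,4,6,8}] r3c6 is the only open cell in row 3 admitting 2 ⇒ r3c6=2.
Step 9. [r1c6∈{1,3,4,8}] r1c6 is the only open cell in row 1 admitting 3, so r1c6=3.
Step 10. [r1c8∈{1,4,8}] 4 has one home in row 1: r1c8. So r1c8=4.
Step 11. [r4c9∈{4,5,8}] across col 9, 4 lands solely at r4c9, so r4c9=4.
Step 12. [r6c6∈{1,4,6,9}] row 6 places 4 nowhere but r6c6. So r6c6=4.
Step 13. [r2c2∈{5,6,7,8}] in row 2, 7 fits only at r2c2 ⇒ r2c2=7.
Step 14. [r4c8∈{1,5,8}] row 4 places 5 nowhere but r4c8. So r4c8=5.
Step 15. [r8c4∈{3,4,7,8}] across row 8, 3 lands solely at r8c4 ⇒ r8c4=3.
Step 16. [r2c7∈{1,2,5,8}] across row 2, 2 lands solely at r2c7, so r2c7=2.
Step 17. [r2c8∈{1,8}] 1 has one home in box 3: r2c8, so r2c8=1.
Step 18. [r5c8∈{8,9}] r5c8 is the only open cell in col 8 admitting 8, so r5c8=8.
Step 19. [r8c3∈{4,5,7}] row 8 places 7 nowhere but r8c3 ⇒ r8c3=7.
Step 20. [r8c7∈{4,5,8}] 4 has one home in row 8: r8c7 ⇒ r8c7=4.
Step 21. [r8c6∈{5,8}] in row 8, 8 fits only at r8c6, so r8c6=8.
Step 22. [r8c2∈{5,9}] row 8 places 5 nowhere but r8c2. So r8c2=5.
Step 23. [r2c6∈{6}] r2c6 has the single candidate 6 ⇒ r2c6=6.
Step 24. [r2c4∈{8}] r2c4 has the single candidate 8, so r2c4=8.
Step 25. [r3c2∈{6,8,9}] across col 2, 9 lands solely at r3c2. So r3c2=9.
Step 26. [r4c4∈{1}] nothing but 1 survives at r4c4, so r4c4=1.
Step 27. [r7c5∈{4}] r7c5 has the single candidate 4, so r7c5=4.
Step 28. [r7c3∈{6}] r7c3's peers cover all but 6, so r7c3=6.
Step 29. [r7c6∈{5}] r7c6 has the single candidate 5 ⇒ r7c6=5.
Step 30. [r3c3∈{5}] nothing but 5 survives at r3c3, so r3c3=5.
Step 31. [r3c5∈{1}] r3c5 has the single candidate 1 ⇒ r3c5=1.
Step 32. [r5c4∈{6}] nothing but 6 survives at r5c4, so r5c4=6.
Step 33. [r4c5∈{8}] r4c5 is down to just 8. So r4c5=8.
Step 34. [r9c7∈{5}] only 5 remains possible at r9c7. So r9c7=5.
Step 35. [r7c1∈{2}] nothing but 2 survives at r7c1. So r7c1=2.
Step 36. [r5c7∈{7}] r5c7 has the single candidate 7 ⇒ r5c7=7.
Step 37. [r8c1∈{9}] r8c1 is down to just 9, so r8c1=9.
Step 38. [r9c3∈{4}] only 4 remains possible at r9c3 ⇒ r9c3=4.
Step 39. [r4c1∈{3}] nothing but 3 survives at r4c1, so r4c1=3.
Step 40. [r5c6∈{9}] r5c6's peers cover all but 9. So r5c6=9.
Step 41. [r9c6∈{1}] r9c6 is down to just 1, so r9c6=1.
Step 42. [r3c9∈{8}] r3c9's peers cover all but 8. So r3c9=8.
Step 43. [r6c8∈{9}] only 9 remains possible at r6c8 ⇒ r6c8=9.
Step 44. [r6c2∈{6}] r6c2's peers cover all but 6, so r6c2=6.
Step 45. [r2c9∈{5}] only 5 remains possible at r2c9, so r2c9=5.
Step 46. [r6c7∈{1}] r6c7's peers cover all but 1, so r6c7=1.
Step 47. [r1c2∈{8}] nothing but 8 survives at r1c2 ⇒ r1c2=8.
Step 48. [r3c1∈{6}] nothing but 6 survives at r3c1. So r3c1=6.
Step 49. [r9c4∈{7}] r9c4 is down to just 7, so r9c4=7.
Step 50. [r1c1∈{1}] nothing but 1 survives at r1c1 ⇒ r1c1=1.
Step 51. [r7c7∈{8}] r7c7's peers cover all but 8. So r7c7=8.
Step 52. [r3c4∈{4}] r3c4 is down to just 4 ⇒ r3c4=4.

Answer: 1 8 2 5 7 3 9 4 6 / 4 7 3 8 9 6 2 1 5 / 6 9 5 4 1 2 3 7 8 / 3 2 9 1 8 7 6 5 4 / 5 4 1 6 3 9 7 8 2 / 7 6 8 2 5 4 1 9 3 / 2 1 6 9 4 5 8 3 7 / 9 5 7 3 6 8 4 2 1 / 8 3 4 7 2 1 5 6 9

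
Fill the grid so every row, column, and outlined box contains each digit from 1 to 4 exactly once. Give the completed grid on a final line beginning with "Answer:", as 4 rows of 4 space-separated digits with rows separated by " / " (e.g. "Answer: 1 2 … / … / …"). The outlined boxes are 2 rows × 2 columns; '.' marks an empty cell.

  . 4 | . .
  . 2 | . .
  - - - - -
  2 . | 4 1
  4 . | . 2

Step 1. [r1c4∈{3}] r1c4's peers cover all but 3. So r1c4=3.
Step 2. [r2c3∈{1}] r2c3's peers cover all but 1, so r2c3=1.
Step 3. [r4c2∈{1,3}] r4c2 is the only open cell in row 4 admitting 1 ⇒ r4c2=1.
Step 4. [r2c1∈{3}] only 3 remains possible at r2c1, so r2c1=3.
Step 5. [r3c2∈{3}] r3c2's peers cover all but 3, so r3c2=3.
Step 6. [r4c3∈{3}] r4c3 has the single candidate 3, so r4c3=3.
Step 7. [r1c3∈{2}] nothing but 2 survives at r1c3, so r1c3=2.
Step 8. [r1c1∈{1}] nothing but 1 survives at r1c1, so r1c1=1.
Step 9. [r2c4∈{4}] r2c4 is down to just 4 ⇒ r2c4=4.

Answer: 1 4 2 3 / 3 2 1 4 / 2 3 4 1 / 4 1 3 2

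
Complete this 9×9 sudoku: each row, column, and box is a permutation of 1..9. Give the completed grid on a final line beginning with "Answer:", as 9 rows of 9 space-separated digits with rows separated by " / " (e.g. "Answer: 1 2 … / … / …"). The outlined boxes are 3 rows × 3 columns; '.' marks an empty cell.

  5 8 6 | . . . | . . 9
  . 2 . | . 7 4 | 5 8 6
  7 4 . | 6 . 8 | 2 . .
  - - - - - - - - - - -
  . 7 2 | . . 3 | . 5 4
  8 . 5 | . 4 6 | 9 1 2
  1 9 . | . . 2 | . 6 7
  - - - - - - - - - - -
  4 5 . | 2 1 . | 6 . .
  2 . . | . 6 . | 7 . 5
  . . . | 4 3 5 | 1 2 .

Step 1. [r3c8∈{3}] nothing but 3 survives at r3c8, so r3c8=3.
Step 2. [r4c4∈{1,8,9}] across row 4, 1 lands solely at r4c4 ⇒ r4c4=1.
Step 3. [r2c3∈{1,3,9}] 1 has one home in row 2: r2c3 ⇒ r2c3=1.
Step 4. [r3c3∈{9}] r3c3's peers cover all but 9 ⇒ r3c3=9.
Step 5. [r8c6∈{9}] r8c6 has the single candidate 9 ⇒ r8c6=9.
Step 6. [r9c3∈{7,8}] 7 has one home in row 9: r9c3 ⇒ r9c3=7.
Step 7. [r6c4∈{5,8}] in col 4, 5 fits only at r6c4. So r6c4=5.
Step 8. [r6c7∈{3,8}] 3 has one home in col 7: r6c7 ⇒ r6c7=3.
Step 9. [r7c9∈{3,8}] across col 9, 3 lands solely at r7c9. So r7c9=3.
Step 10. [r8c3∈{3,8}] 3 has one home in col 3: r8c3 ⇒ r8c3=3.
Step 11. [r4c1∈{6}] only 6 remains possible at r4c1 ⇒ r4c1=6.
Step 12. [r1c7∈{4}] r1c7 has the single candidate 4, so r1c7=4.
Step 13. [r4c7∈{8}] only 8 remains possible at r4c7 ⇒ r4c7=8.
Step 14. [r2c4∈{3,9}] 9 has one home in row 2: r2c4, so r2c4=9.
Step 15. [r1c5∈{2}] r1c5 is down to just 2. So r1c5=2.
Step 16. [r3c9∈{1}] r3c9 is down to just 1, so r3c9=1.
Step 17. [r5c4∈{7}] r5c4 has the single candidate 7 ⇒ r5c4=7.
Step 18. [r4c5∈{9}] r4c5 is down to just 9, so r4c5=9.
Step 19. [r1c4∈{3}] r1c4 is down to just 3. So r1c4=3.
Step 20. [r8c4∈{8}] r8c4 has the single candidate 8. So r8c4=8.
Step 21. [r6c3∈{4}] r6c3 has the single candidate 4 ⇒ r6c3=4.
Step 22. [r8c2∈{1}] only 1 remains possible at r8c2, so r8c2=1.
Step 23. [r7c6∈{7}] only 7 remains possible at r7c6. So r7c6=7.
Step 24. [r6c5∈{8}] r6c5's peers cover all but 8, so r6c5=8.
Step 25. [r7c8∈{9}] nothing but 9 survives at r7c8 ⇒ r7c8=9.
Step 26. [r9c1∈{9}] r9c1 has the single candidate 9 ⇒ r9c1=9.
Step 27. [r7c3∈{8}] only 8 remains possible at r7c3 ⇒ r7c3=8.
Step 28. [r5c2∈{3}] r5c2's peers cover all but 3 ⇒ r5c2=3.
Step 29. [r1c8∈{7}] r1c8 is down to just 7. So r1c8=7.
Step 30. [r3c5∈{5}] nothing but 5 survives at r3c5. So r3c5=5.
Step 31. [r9c2∈{6}] r9c2 has the single candidate 6. So r9c2=6.
Step 32. [r1c6∈{1}] nothing but 1 survives at r1c6. So r1c6=1.
Step 33. [r8c8∈{4}] r8c8 is down to just 4, so r8c8=4.
Step 34. [r9c9∈{8}] nothing but 8 survives at r9c9 ⇒ r9c9=8.
Step 35. [r2c1∈{3}] r2c1's peers cover all but 3, so r2c1=3.

Answer: 5 8 6 3 2 1 4 7 9 / 3 2 1 9 7 4 5 8 6 / 7 4 9 6 5 8 2 3 1 / 6 7 2 1 9 3 8 5 4 / 8 3 5 7 4 6 9 1 2 / 1 9 4 5 8 2 3 6 7 / 4 5 8 2 1 7 6 9 3 / 2 1 3 8 6 9 7 4 5 / 9 6 7 4 3 5 1 2 8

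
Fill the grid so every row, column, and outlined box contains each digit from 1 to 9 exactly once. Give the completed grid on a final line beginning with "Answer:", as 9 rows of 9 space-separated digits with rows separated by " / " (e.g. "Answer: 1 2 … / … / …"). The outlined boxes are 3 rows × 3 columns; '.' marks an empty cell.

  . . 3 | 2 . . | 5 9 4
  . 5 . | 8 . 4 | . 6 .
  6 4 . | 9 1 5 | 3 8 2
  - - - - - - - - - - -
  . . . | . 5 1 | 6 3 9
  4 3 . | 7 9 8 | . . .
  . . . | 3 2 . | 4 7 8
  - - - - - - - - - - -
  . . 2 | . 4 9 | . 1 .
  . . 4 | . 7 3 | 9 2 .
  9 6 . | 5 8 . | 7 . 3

Step 1. [r9c3∈{1}] r9c3 is down to just 1. So r9c3=1.
Step 2. [r3c3∈{7}] r3c3's peers cover all but 7, so r3c3=7.
Step 3. [r8c2∈{8}] r8c2's peers cover all but 8. So r8c2=8.
Step 4. [r2c7∈{1}] r2c7 is down to just 1 ⇒ r2c7=1.
Step 5. [r8c1∈{5}] r8c1 is down to just 5, so r8c1=5.
Step 6. [r6c3∈{5,6,9}] row 6 places 5 nowhere but r6c3. So r6c3=5.
Step 7. [r6c1∈{1}] r6c1 has the single candidate 1 ⇒ r6c1=1.
Step 8. [r8c9∈{6}] r8c9's peers cover all but 6. So r8c9=6.
Step 9. [r7c2∈{7}] r7c2 is down to just 7 ⇒ r7c2=7.
Step 10. [r4c1∈{2,7,8}] r4c1 is the only open cell in row 4 admitting 7 ⇒ r4c1=7.
Step 11. [r1c6∈{6,7}] 7 has one home in row 1: r1c6. So r1c6=7.
Step 12. [r7c9∈{5}] r7c9's peers cover all but 5, so r7c9=5.
Step 13. [r6c6∈{6}] r6c6's peers cover all but 6, so r6c6=6.
Step 14. [r6c2∈{9}] r6c2's peers cover all but 9, so r6c2=9.
Step 15. [r1c2∈{1}] r1c2 is down to just 1. So r1c2=1.
Step 16. [r9c8∈{4}] r9c8's peers cover all but 4. So r9c8=4.
Step 17. [r5c9∈{1}] r5c9 has the single candidate 1, so r5c9=1.
Step 18. [r5c7∈{2}] r5c7 has the single candidate 2 ⇒ r5c7=2.
Step 19. [r7c4∈{6}] only 6 remains possible at r7c4, so r7c4=6.
Step 20. [r7c7∈{8}] r7c7's peers cover all but 8 ⇒ r7c7=8.
Step 21. [r5c8∈{5}] only 5 remains possible at r5c8, so r5c8=5.
Step 22. [r2c9∈{7}] r2c9 has the single candidate 7. So r2c9=7.
Step 23. [r5c3∈{6}] nothing but 6 survives at r5c3 ⇒ r5c3=6.
Step 24. [r2c1∈{2}] r2c1 is down to just 2 ⇒ r2c1=2.
Step 25. [r7c1∈{3}] r7c1 has the single candidate 3, so r7c1=3.
Step 26. [r8c4∈{1}] r8c4's peers cover all but 1. So r8c4=1.
Step 27. [r2c5∈{3}] nothing but 3 survives at r2c5 ⇒ r2c5=3.
Step 28. [r4c4∈{4}] only 4 remains possible at r4c4 ⇒ r4c4=4.
Step 29. [r1c1∈{8}] r1c1 has the single candidate 8 ⇒ r1c1=8.
Step 30. [r4c3∈{8}] r4c3 is down to just 8, so r4c3=8.
Step 31. [r1c5∈{6}] r1c5 has the single candidate 6, so r1c5=6.
Step 32. [r2c3∈{9}] nothing but 9 survives at r2c3 ⇒ r2c3=9.
Step 33. [r9c6∈{2}] r9c6 has the single candidate 2. So r9c6=2.
Step 34. [r4c2∈{2}] nothing but 2 survives at r4c2. So r4c2=2.

Answer: 8 1 3 2 6 7 5 9 4 / 2 5 9 8 3 4 1 6 7 / 6 4 7 9 1 5 3 8 2 / 7 2 8 4 5 1 6 3 9 / 4 3 6 7 9 8 2 5 1 / 1 9 5 3 2 6 4 7 8 / 3 7 2 6 4 9 8 1 5 / 5 8 4 1 7 3 9 2 6 / 9 6 1 5 8 2 7 4 3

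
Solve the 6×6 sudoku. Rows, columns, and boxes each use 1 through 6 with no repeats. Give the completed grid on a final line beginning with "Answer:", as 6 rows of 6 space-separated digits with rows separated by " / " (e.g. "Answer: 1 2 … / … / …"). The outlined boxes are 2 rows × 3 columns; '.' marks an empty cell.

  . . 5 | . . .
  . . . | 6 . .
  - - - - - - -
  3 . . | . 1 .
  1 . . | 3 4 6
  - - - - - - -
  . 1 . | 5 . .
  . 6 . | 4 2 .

Step 1. [r1c5∈{3}] r1c5 has the single candidate 3, so r1c5=3.
Step 2. [r4c3∈{2}] r4c3's peers cover all but 2 ⇒ r4c3=2.
Step 3. [r3c6∈{2,5}] r3c6 is the only open cell in box 4 admitting 5, so r3c6=5.
Step 4. [r3c2∈{4}] r3c2 is down to just 4. So r3c2=4.
Step 5. [r1c2∈{2}] r1c2 is down to just 2 ⇒ r1c2=2.
Step 6. [r2c1∈{4}] only 4 remains possible at r2c1 ⇒ r2c1=4.
Step 7. [r6c3∈{3}] r6c3 is down to just 3. So r6c3=3.
Step 8. [r1c4∈{1}] r1c4's peers cover all but 1 ⇒ r1c4=1.
Step 9. [r4c2∈{5}] r4c2 has the single candidate 5, so r4c2=5.
Step 10. [r1c1∈{6}] r1c1's peers cover all but 6, so r1c1=6.
Step 11. [r5c1∈{2}] nothing but 2 survives at r5c1. So r5c1=2.
Step 12. [r5c3∈{4}] r5c3's peers cover all but 4. So r5c3=4.
Step 13. [r3c3∈{6}] only 6 remains possible at r3c3 ⇒ r3c3=6.
Step 14. [r5c5∈{6}] nothing but 6 survives at r5c5, so r5c5=6.
Step 15. [r2c2∈{3}] r2c2 has the single candidate 3 ⇒ r2c2=3.
Step 16. [r1c6∈{4}] r1c6 has the single candidate 4, so r1c6=4.
Step 17. [r2c3∈{1}] only 1 remains possible at r2c3 ⇒ r2c3=1.
Step 18. [r5c6∈{3}] r5c6's peers cover all but 3 ⇒ r5c6=3.
Step 19. [r2c6∈{2}] r2c6 has the single candidate 2. So r2c6=2.
Step 20. [r2c5∈{5}] r2c5 has the single candidate 5 ⇒ r2c5=5.
Step 21. [r6c1∈{5}] r6c1 is down to just 5. So r6c1=5.
Step 22. [r6c6∈{1}] r6c6 has the single candidate 1. So r6c6=1.
Step 23. [r3c4∈{2}] only 2 remains possible at r3c4, so r3c4=2.

Answer: 6 2 5 1 3 4 / 4 3 1 6 5 2 / 3 4 6 2 1 5 / 1 5 2 3 4 6 / 2 1 4 5 6 3 / 5 6 3 4 2 1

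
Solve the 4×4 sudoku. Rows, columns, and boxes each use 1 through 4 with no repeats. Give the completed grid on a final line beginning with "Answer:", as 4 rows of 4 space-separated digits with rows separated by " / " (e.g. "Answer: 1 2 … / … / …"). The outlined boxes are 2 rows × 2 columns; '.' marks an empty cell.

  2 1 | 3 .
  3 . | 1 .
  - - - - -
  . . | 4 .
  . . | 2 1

Step 1. [r2c2∈{4}] r2c2's peers cover all but 4, so r2c2=4.
Step 2. [r3c2∈{2,3}] in row 3, 2 fits only at r3c2. So r3c2=2.
Step 3. [r4c1∈{4}] only 4 remains possible at r4c1, so r4c1=4.
Step 4. [r3c4∈{3}] r3c4 has the single candidate 3. So r3c4=3.
Step 5. [r1c4∈{4}] only 4 remains possible at r1c4. So r1c4=4.
Step 6. [r2c4∈{2}] only 2 remains possible at r2c4. So r2c4=2.
Step 7. [r4c2∈{3}] r4c2 is down to just 3 ⇒ r4c2=3.
Step 8. [r3c1∈{1}] r3c1 has the single candidate 1, so r3c1=1.

Answer: 2 1 3 4 / 3 4 1 2 / 1 2 4 3 / 4 3 2 1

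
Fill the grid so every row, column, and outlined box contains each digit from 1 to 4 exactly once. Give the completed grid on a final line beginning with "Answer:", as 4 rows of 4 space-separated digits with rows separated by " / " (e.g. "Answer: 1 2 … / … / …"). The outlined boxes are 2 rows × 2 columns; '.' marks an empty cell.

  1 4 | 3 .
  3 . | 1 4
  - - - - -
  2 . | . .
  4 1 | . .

Step 1. [r4c4∈{2,3}] row 4 places 3 nowhere but r4c4 ⇒ r4c4=3.
Step 2. [r2c2∈{2}] r2c2's peers cover all but 2. So r2c2=2.
Step 3. [r1c4∈{2}] nothing but 2 survives at r1c4 ⇒ r1c4=2.
Step 4. [r4c3∈{2}] r4c3's peers cover all but 2, so r4c3=2.
Step 5. [r3c4∈{1}] nothing but 1 survives at r3c4, so r3c4=1.
Step 6. [r3c3∈{4}] r3c3 has the single candidate 4. So r3c3=4.
Step 7. [r3c2∈{3}] only 3 remains possible at r3c2. So r3c2=3.

Answer: 1 4 3 2 / 3 2 1 4 / 2 3 4 1 / 4 1 2 3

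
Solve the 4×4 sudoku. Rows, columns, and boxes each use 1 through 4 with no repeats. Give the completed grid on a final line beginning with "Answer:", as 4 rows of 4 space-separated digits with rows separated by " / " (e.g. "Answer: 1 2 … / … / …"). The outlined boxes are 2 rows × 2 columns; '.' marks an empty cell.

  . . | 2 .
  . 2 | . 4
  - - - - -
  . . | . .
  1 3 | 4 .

Step 1. [r2c3∈{1,3}] row 2 places 1 nowhere but r2c3. So r2c3=1.
Step 2. [r3c4∈{1,2,3}] 1 has one home in row 3: r3c4, so r3c4=1.
Step 3. [r3c2∈{4}] only 4 remains possible at r3c2, so r3c2=4.
Step 4. [r1c1∈{3,4}] across row 1, 4 lands solely at r1c1 ⇒ r1c1=4.
Step 5. [r3c3∈{3}] r3c3's peers cover all but 3. So r3c3=3.
Step 6. [r1c4∈{3}] nothing but 3 survives at r1c4. So r1c4=3.
Step 7. [r4c4∈{2}] nothing but 2 survives at r4c4 ⇒ r4c4=2.
Step 8. [r2c1∈{3}] only 3 remains possible at r2c1, so r2c1=3.
Step 9. [r1c2∈{1}] nothing but 1 survives at r1c2 ⇒ r1c2=1.
Step 10. [r3c1∈{2}] r3c1 has the single candidate 2. So r3c1=2.

Answer: 4 1 2 3 / 3 2 1 4 / 2 4 3 1 / 1 3 4 2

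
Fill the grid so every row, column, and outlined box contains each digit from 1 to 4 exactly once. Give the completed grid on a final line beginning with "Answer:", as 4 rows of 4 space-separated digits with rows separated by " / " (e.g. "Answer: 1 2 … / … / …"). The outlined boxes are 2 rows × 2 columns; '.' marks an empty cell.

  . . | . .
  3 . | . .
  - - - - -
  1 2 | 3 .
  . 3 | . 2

Step 1. [r2c3∈{1,2,4}] 2 has one home in row 2: r2c3. So r2c3=2.
Step 2. [r3c4∈{4}] r3c4 has the single candidate 4. So r3c4=4.
Step 3. [r2c4∈{1}] only 1 remains possible at r2c4. So r2c4=1.
Step 4. [r1c3∈{4}] r1c3 is down to just 4, so r1c3=4.
Step 5. [r1c2∈{1}] nothing but 1 survives at r1c2 ⇒ r1c2=1.
Step 6. [r4c3∈{1}] nothing but 1 survives at r4c3. So r4c3=1.
Step 7. [r1c1∈{2}] r1c1 has the single candidate 2 ⇒ r1c1=2.
Step 8. [r2c2∈{4}] only 4 remains possible at r2c2, so r2c2=4.
Step 9. [r1c4∈{3}] r1c4 has the single candidate 3 ⇒ r1c4=3.
Step 10. [r4c1∈{4}] only 4 remains possible at r4c1 ⇒ r4c1=4.

Answer: 2 1 4 3 / 3 4 2 1 / 1 2 3 4 / 4 3 1 2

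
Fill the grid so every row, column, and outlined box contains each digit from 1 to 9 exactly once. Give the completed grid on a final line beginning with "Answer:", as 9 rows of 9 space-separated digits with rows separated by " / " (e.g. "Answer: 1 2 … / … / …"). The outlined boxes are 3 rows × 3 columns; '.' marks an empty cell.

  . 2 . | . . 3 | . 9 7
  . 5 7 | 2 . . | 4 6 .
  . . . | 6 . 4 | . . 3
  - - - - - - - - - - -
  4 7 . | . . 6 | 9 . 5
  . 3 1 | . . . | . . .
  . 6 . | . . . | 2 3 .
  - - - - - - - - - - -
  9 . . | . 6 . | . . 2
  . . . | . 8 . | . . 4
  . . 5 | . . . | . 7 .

Step 1. [r8c2∈{1}] r8c2 has the single candidate 1, so r8c2=1.
Step 2. [r9c9∈{1,6,8,9}] in col 9, 9 fits only at r9c9, so r9c9=9.
Step 3. [r8c8∈{5}] r8c8's peers cover all but 5. So r8c8=5.
Step 4. [r5c7∈{6,7,8}] col 7 places 7 nowhere but r5c7 ⇒ r5c7=7.
Step 5. [r6c3∈{8,9}] box 4 places 9 nowhere but r6c3. So r6c3=9.
Step 6. [r3c3∈{8}] r3c3 has the single candidate 8. So r3c3=8.
Step 7. [r3c1∈{1}] nothing but 1 survives at r3c1 ⇒ r3c1=1.
Step 8. [r8c1∈{2,3,6,7}] 7 has one home in col 1: r8c1, so r8c1=7.
Step 9. [r3c5∈{5,7,9}] row 3 places 7 nowhere but r3c5 ⇒ r3c5=7.
Step 10. [r5c8∈{4,8}] 4 has one home in col 8: r5c8, so r5c8=4.
Step 11. [r4c3∈{2}] r4c3's peers cover all but 2, so r4c3=2.
Step 12. [r9c1∈{2,3,6,8}] r9c1 is the only open cell in col 1 admitting 2, so r9c1=2.
Step 13. [r9c6∈{1}] r9c6's peers cover all but 1, so r9c6=1.
Step 14. [r9c7∈{3,6,8}] row 9 places 6 nowhere but r9c7, so r9c7=6.
Step 15. [r8c7∈{3}] r8c7's peers cover all but 3. So r8c7=3.
Step 16. [r5c5∈{2,5,9}] 2 has one home in col 5: r5c5, so r5c5=2.
Step 17. [r9c2∈{4,8}] r9c2 is the only open cell in row 9 admitting 8 ⇒ r9c2=8.
Step 18. [r2c5∈{1,9}] col 5 places 9 nowhere but r2c5 ⇒ r2c5=9.
Step 19. [r2c6∈{8}] r2c6's peers cover all but 8, so r2c6=8.
Step 20. [r1c7∈{1,5,8}] across row 1, 8 lands solely at r1c7 ⇒ r1c7=8.
Step 21. [r1c3∈{4,6}] 4 has one home in row 1: r1c3 ⇒ r1c3=4.
Step 22. [r7c8∈{1,8}] 8 has one home in row 7: r7c8. So r7c8=8.
Step 23. [r4c4∈{1,3,8}] row 4 places 8 nowhere but r4c4 ⇒ r4c4=8.
Step 24. [r8c4∈{9}] only 9 remains possible at r8c4 ⇒ r8c4=9.
Step 25. [r5c4∈{5}] r5c4's peers cover all but 5 ⇒ r5c4=5.
Step 26. [r4c8∈{1}] r4c8 has the single candidate 1 ⇒ r4c8=1.
Step 27. [r6c9∈{8}] nothing but 8 survives at r6c9 ⇒ r6c9=8.
Step 28. [r6c6∈{7}] nothing but 7 survives at r6c6. So r6c6=7.
Step 29. [r7c4∈{3,4,7}] r7c4 is the only open cell in row 7 admitting 7. So r7c4=7.
Step 30. [r1c4∈{1}] nothing but 1 survives at r1c4, so r1c4=1.
Step 31. [r9c4∈{3,4}] across col 4, 3 lands solely at r9c4 ⇒ r9c4=3.
Step 32. [r9c5∈{4}] r9c5 has the single candidate 4, so r9c5=4.
Step 33. [r2c9∈{1}] only 1 remains possible at r2c9. So r2c9=1.
Step 34. [r3c7∈{5}] r3c7 is down to just 5, so r3c7=5.
Step 35. [r5c6∈{9}] r5c6's peers cover all but 9. So r5c6=9.
Step 36. [r7c2∈{4}] only 4 remains possible at r7c2, so r7c2=4.
Step 37. [r4c5∈{3}] r4c5's peers cover all but 3, so r4c5=3.
Step 38. [r6c4∈{4}] r6c4's peers cover all but 4, so r6c4=4.
Step 39. [r7c7∈{1}] only 1 remains possible at r7c7, so r7c7=1.
Step 40. [r5c9∈{6}] r5c9 is down to just 6, so r5c9=6.
Step 41. [r7c6∈{5}] nothing but 5 survives at r7c6, so r7c6=5.
Step 42. [r3c8∈{2}] nothing but 2 survives at r3c8, so r3c8=2.
Step 43. [r7c3∈{3}] r7c3 has the single candidate 3, so r7c3=3.
Step 44. [r2c1∈{3}] r2c1's peers cover all but 3 ⇒ r2c1=3.
Step 45. [r1c5∈{5}] r1c5 is down to just 5. So r1c5=5.
Step 46. [r3c2∈{9}] r3c2 has the single candidate 9. So r3c2=9.
Step 47. [r8c3∈{6}] nothing but 6 survives at r8c3 ⇒ r8c3=6.
Step 48. [r8c6∈{2}] r8c6's peers cover all but 2. So r8c6=2.
Step 49. [r5c1∈{8}] r5c1 has the single candidate 8, so r5c1=8.
Step 50. [r6c5∈{1}] r6c5 has the single candidate 1, so r6c5=1.
Step 51. [r6c1∈{5}] only 5 remains possible at r6c1, so r6c1=5.
Step 52. [r1c1∈{6}] nothing but 6 survives at r1c1, so r1c1=6.

Answer: 6 2 4 1 5 3 8 9 7 / 3 5 7 2 9 8 4 6 1 / 1 9 8 6 7 4 5 2 3 / 4 7 2 8 3 6 9 1 5 / 8 3 1 5 2 9 7 4 6 / 5 6 9 4 1 7 2 3 8 / 9 4 3 7 6 5 1 8 2 / 7 1 6 9 8 2 3 5 4 / 2 8 5 3 4 1 6 7 9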